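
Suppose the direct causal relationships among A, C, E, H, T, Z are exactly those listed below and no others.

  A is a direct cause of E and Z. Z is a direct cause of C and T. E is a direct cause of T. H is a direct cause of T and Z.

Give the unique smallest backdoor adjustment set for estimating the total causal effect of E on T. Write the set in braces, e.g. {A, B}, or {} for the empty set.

{A}

Variables eligible for adjustment (non-descendants of E, excluding E and T): {A, C, H, Z}.
Backdoor paths from E to T:
  P1: E <- A -> Z <- H -> T
  P2: E <- A -> Z -> T
The empty set is not sufficient: P2 (E <- A -> Z -> T) has no collider blocking it and no conditioned non-collider, so it is open.
Try {A}:
  P1: blocked at fork node A ∈ conditioning set.
  P2: blocked at fork node A ∈ conditioning set.
{A} contains no descendant of E and blocks every backdoor path.
No other singleton works — e.g. {H} leaves P2 open — so {A} is the unique smallest valid adjustment set.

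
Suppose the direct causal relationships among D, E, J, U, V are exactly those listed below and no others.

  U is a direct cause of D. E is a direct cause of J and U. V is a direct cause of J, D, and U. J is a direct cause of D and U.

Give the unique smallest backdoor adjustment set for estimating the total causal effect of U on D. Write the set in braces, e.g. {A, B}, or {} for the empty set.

{J, V}

Variables eligible for adjustment (non-descendants of U, excluding U and D): {E, J, V}.
Backdoor paths from U to D:
  P1: U <- V -> J -> D
  P2: U <- V -> D
  P3: U <- E -> J <- V -> D
  P4: U <- E -> J -> D
  P5: U <- J <- V -> D
  P6: U <- J -> D
The empty set is not sufficient: P1 (U <- V -> J -> D) has no collider blocking it and no conditioned non-collider, so it is open.
Try {J, V}:
  P1: blocked at fork node V ∈ conditioning set.
  P2: blocked at fork node V ∈ conditioning set.
  P3: blocked at fork node V ∈ conditioning set.
  P4: blocked at chain node J ∈ conditioning set.
  P5: blocked at chain node J ∈ conditioning set.
  P6: blocked at fork node J ∈ conditioning set.
{J, V} contains no descendant of U and blocks every backdoor path.
Every element of {J, V} is needed (dropping J leaves P4 open; dropping V leaves P2 open), so no proper subset is valid.
Among all size-2 subsets of the eligible variables, only {J, V} blocks every backdoor path, so it is the unique smallest valid adjustment set.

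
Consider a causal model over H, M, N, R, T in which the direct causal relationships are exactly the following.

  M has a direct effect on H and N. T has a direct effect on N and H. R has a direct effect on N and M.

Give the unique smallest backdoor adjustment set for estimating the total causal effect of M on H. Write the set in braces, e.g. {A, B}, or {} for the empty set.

Variables eligible for adjustment (non-descendants of M, excluding M and H): {R, T}.
Backdoor paths from M to H:
  P1: M <- R -> N <- T -> H
Each backdoor path contains an unconditioned collider, so every path is already blocked with the empty conditioning set:
  P1: blocked at collider N (neither it nor any descendant is in the conditioning set).
The empty set is therefore the unique smallest valid set.

{}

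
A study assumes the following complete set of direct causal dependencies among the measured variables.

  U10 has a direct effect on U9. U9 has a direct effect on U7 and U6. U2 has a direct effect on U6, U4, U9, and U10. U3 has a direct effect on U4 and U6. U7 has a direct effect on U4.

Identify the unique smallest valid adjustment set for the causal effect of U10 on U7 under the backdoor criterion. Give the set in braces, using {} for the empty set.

Variables eligible for adjustment (non-descendants of U10, excluding U10 and U7): {U2, U3}.
Backdoor paths from U10 to U7:
  P1: U10 <- U2 -> U9 -> U6 <- U3 -> U4 <- U7
  P2: U10 <- U2 -> U9 -> U7
  P3: U10 <- U2 -> U6 <- U3 -> U4 <- U7
  P4: U10 <- U2 -> U6 <- U9 -> U7
  P5: U10 <- U2 -> U4 <- U3 -> U6 <- U9 -> U7
  P6: U10 <- U2 -> U4 <- U7
The empty set is not sufficient: P2 (U10 <- U2 -> U9 -> U7) has no collider blocking it and no conditioned non-collider, so it is open.
Try {U2}:
  P1: blocked at fork node U2 ∈ conditioning set.
  P2: blocked at fork node U2 ∈ conditioning set.
  P3: blocked at fork node U2 ∈ conditioning set.
  P4: blocked at fork node U2 ∈ conditioning set.
  P5: blocked at fork node U2 ∈ conditioning set.
  P6: blocked at fork node U2 ∈ conditioning set.
{U2} contains no descendant of U10 and blocks every backdoor path.
No other singleton works — e.g. {U3} leaves P2 open — so {U2} is the unique smallest valid adjustment set.

{U2}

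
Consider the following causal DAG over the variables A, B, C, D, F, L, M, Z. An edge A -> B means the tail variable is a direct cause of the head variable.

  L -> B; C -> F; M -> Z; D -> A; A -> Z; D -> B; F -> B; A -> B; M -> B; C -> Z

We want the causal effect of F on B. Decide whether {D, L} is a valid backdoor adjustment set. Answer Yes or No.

Yes

Backdoor paths from F to B (paths whose first edge points into F):
  P1: F <- C -> Z <- M -> B
  P2: F <- C -> Z <- A <- D -> B
  P3: F <- C -> Z <- A -> B
Condition 1 (no descendant of F in the set): holds — descendants of F are {B}; none are in {D, L}.
Condition 2 (every backdoor path blocked by {D, L}):
  P1: blocked at collider Z (neither it nor any descendant is in the conditioning set).
  P2: blocked at collider Z (neither it nor any descendant is in the conditioning set).
  P3: blocked at collider Z (neither it nor any descendant is in the conditioning set).
{D, L} satisfies the backdoor criterion.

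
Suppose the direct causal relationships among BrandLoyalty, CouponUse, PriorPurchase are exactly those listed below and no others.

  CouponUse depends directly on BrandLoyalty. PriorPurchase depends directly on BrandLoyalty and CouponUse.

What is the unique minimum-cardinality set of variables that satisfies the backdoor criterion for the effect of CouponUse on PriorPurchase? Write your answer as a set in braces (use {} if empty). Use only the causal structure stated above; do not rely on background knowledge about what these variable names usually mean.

{BrandLoyalty}

Variables eligible for adjustment (non-descendants of CouponUse, excluding CouponUse and PriorPurchase): {BrandLoyalty}.
Backdoor paths from CouponUse to PriorPurchase:
  P1: CouponUse <- BrandLoyalty -> PriorPurchase
The empty set is not sufficient: P1 (CouponUse <- BrandLoyalty -> PriorPurchase) has no collider blocking it and no conditioned non-collider, so it is open.
Try {BrandLoyalty}:
  P1: blocked at fork node BrandLoyalty ∈ conditioning set.
{BrandLoyalty} contains no descendant of CouponUse and blocks every backdoor path.
{BrandLoyalty} is the unique smallest valid adjustment set.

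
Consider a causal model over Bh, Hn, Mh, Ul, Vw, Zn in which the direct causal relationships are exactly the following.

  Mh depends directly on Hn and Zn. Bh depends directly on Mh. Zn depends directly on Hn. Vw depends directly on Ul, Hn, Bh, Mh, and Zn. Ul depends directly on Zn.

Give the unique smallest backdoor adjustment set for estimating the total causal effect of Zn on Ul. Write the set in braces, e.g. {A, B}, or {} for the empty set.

Variables eligible for adjustment (non-descendants of Zn, excluding Zn and Ul): {Hn}.
Backdoor paths from Zn to Ul:
  P1: Zn <- Hn -> Mh -> Bh -> Vw <- Ul
  P2: Zn <- Hn -> Mh -> Vw <- Ul
  P3: Zn <- Hn -> Vw <- Ul
Each backdoor path contains an unconditioned collider, so every path is already blocked with the empty conditioning set:
  P1: blocked at collider Vw (neither it nor any descendant is in the conditioning set).
  P2: blocked at collider Vw (neither it nor any descendant is in the conditioning set).
  P3: blocked at collider Vw (neither it nor any descendant is in the conditioning set).
The empty set is therefore the unique smallest valid set.

{}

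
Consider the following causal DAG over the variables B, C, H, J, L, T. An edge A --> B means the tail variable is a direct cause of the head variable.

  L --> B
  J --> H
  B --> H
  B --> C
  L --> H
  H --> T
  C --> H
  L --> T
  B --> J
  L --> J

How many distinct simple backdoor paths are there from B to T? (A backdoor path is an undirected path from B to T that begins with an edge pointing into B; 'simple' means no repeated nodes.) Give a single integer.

A backdoor path from B to T is any simple undirected path whose first edge points into B (i.e. leaves B via a parent).
Parents of B: {L}.
Enumerating:
  P1: B <- L -> J -> H -> T
  P2: B <- L -> H -> T
  P3: B <- L -> T
That exhausts the simple backdoor paths. Count: 3.

3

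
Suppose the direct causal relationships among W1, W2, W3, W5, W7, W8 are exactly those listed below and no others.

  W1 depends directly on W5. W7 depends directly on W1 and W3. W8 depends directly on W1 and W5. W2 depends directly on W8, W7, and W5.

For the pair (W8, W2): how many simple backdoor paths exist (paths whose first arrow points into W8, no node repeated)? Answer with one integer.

A backdoor path from W8 to W2 is any simple undirected path whose first edge points into W8 (i.e. leaves W8 via a parent).
Parents of W8: {W1, W5}.
Enumerating:
  P1: W8 <- W5 -> W1 -> W7 -> W2
  P2: W8 <- W5 -> W2
  P3: W8 <- W1 <- W5 -> W2
  P4: W8 <- W1 -> W7 -> W2
That exhausts the simple backdoor paths. Count: 4.

4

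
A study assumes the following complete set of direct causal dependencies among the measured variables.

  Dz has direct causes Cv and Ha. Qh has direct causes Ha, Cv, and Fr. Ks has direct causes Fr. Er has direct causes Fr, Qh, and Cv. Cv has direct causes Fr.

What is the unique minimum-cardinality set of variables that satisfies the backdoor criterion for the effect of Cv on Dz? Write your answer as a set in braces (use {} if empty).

Variables eligible for adjustment (non-descendants of Cv, excluding Cv and Dz): {Fr, Ha, Ks}.
Backdoor paths from Cv to Dz:
  P1: Cv <- Fr -> Qh <- Ha -> Dz
  P2: Cv <- Fr -> Er <- Qh <- Ha -> Dz
Each backdoor path contains an unconditioned collider, so every path is already blocked with the empty conditioning set:
  P1: blocked at collider Qh (neither it nor any descendant is in the conditioning set).
  P2: blocked at collider Er (neither it nor any descendant is in the conditioning set).
The empty set is therefore the unique smallest valid set.

{}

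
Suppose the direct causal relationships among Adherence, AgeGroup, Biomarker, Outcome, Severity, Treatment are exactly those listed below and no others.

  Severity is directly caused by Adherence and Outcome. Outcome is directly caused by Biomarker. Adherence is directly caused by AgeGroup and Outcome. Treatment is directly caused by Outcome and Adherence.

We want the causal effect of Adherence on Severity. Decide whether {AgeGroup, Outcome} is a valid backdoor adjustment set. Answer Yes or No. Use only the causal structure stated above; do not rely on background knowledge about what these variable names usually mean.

Backdoor paths from Adherence to Severity (paths whose first edge points into Adherence):
  P1: Adherence <- Outcome -> Severity
Condition 1 (no descendant of Adherence in the set): holds — descendants of Adherence are {Severity, Treatment}; none are in {AgeGroup, Outcome}.
Condition 2 (every backdoor path blocked by {AgeGroup, Outcome}):
  P1: blocked at fork node Outcome ∈ conditioning set.
{AgeGroup, Outcome} satisfies the backdoor criterion.

Yes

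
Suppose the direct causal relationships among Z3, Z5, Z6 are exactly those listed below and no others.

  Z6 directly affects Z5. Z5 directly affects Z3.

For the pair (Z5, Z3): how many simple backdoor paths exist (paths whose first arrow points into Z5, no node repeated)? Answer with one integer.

0

A backdoor path from Z5 to Z3 is any simple undirected path whose first edge points into Z5 (i.e. leaves Z5 via a parent).
Parents of Z5: {Z6}.
No simple path from any parent of Z5 reaches Z3 without revisiting Z5, so there are no backdoor paths.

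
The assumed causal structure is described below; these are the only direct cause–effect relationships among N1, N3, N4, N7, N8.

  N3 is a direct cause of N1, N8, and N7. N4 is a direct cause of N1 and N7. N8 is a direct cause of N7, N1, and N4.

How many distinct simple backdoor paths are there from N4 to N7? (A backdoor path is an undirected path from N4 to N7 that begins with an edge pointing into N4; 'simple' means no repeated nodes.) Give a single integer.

A backdoor path from N4 to N7 is any simple undirected path whose first edge points into N4 (i.e. leaves N4 via a parent).
Parents of N4: {N8}.
Enumerating:
  P1: N4 <- N8 <- N3 -> N7
  P2: N4 <- N8 -> N1 <- N3 -> N7
  P3: N4 <- N8 -> N7
That exhausts the simple backdoor paths. Count: 3.

3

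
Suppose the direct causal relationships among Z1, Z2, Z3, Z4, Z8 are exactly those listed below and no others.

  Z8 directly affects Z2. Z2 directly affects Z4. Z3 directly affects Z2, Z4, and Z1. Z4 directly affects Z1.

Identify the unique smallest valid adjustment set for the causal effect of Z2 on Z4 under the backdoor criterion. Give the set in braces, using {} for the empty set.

Variables eligible for adjustment (non-descendants of Z2, excluding Z2 and Z4): {Z3, Z8}.
Backdoor paths from Z2 to Z4:
  P1: Z2 <- Z3 -> Z4
  P2: Z2 <- Z3 -> Z1 <- Z4
The empty set is not sufficient: P1 (Z2 <- Z3 -> Z4) has no collider blocking it and no conditioned non-collider, so it is open.
Try {Z3}:
  P1: blocked at fork node Z3 ∈ conditioning set.
  P2: blocked at fork node Z3 ∈ conditioning set.
{Z3} contains no descendant of Z2 and blocks every backdoor path.
No other singleton works — e.g. {Z8} leaves P1 open — so {Z3} is the unique smallest valid adjustment set.

{Z3}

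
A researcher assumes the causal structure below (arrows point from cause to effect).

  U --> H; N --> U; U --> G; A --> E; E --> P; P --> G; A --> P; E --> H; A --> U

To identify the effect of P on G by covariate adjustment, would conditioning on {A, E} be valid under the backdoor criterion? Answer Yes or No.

Backdoor paths from P to G (paths whose first edge points into P):
  P1: P <- A -> E -> H <- U -> G
  P2: P <- A -> U -> G
  P3: P <- E <- A -> U -> G
  P4: P <- E -> H <- U -> G
Condition 1 (no descendant of P in the set): holds — descendants of P are {G}; none are in {A, E}.
Condition 2 (every backdoor path blocked by {A, E}):
  P1: blocked at fork node A ∈ conditioning set.
  P2: blocked at fork node A ∈ conditioning set.
  P3: blocked at chain node E ∈ conditioning set.
  P4: blocked at fork node E ∈ conditioning set.
{A, E} satisfies the backdoor criterion.

Yes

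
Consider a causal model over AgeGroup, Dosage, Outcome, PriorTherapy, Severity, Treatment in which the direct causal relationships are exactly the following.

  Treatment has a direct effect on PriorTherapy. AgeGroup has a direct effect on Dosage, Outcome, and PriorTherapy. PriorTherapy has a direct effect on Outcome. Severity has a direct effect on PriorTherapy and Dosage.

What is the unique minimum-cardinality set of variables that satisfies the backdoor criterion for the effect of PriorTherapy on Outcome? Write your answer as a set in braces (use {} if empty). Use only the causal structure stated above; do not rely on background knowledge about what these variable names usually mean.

Variables eligible for adjustment (non-descendants of PriorTherapy, excluding PriorTherapy and Outcome): {AgeGroup, Dosage, Severity, Treatment}.
Backdoor paths from PriorTherapy to Outcome:
  P1: PriorTherapy <- Severity -> Dosage <- AgeGroup -> Outcome
  P2: PriorTherapy <- AgeGroup -> Outcome
The empty set is not sufficient: P2 (PriorTherapy <- AgeGroup -> Outcome) has no collider blocking it and no conditioned non-collider, so it is open.
Try {AgeGroup}:
  P1: blocked at collider Dosage (neither it nor any descendant is in the conditioning set).
  P2: blocked at fork node AgeGroup ∈ conditioning set.
{AgeGroup} contains no descendant of PriorTherapy and blocks every backdoor path.
No other singleton works — e.g. {Severity} leaves P2 open — so {AgeGroup} is the unique smallest valid adjustment set.

{AgeGroup}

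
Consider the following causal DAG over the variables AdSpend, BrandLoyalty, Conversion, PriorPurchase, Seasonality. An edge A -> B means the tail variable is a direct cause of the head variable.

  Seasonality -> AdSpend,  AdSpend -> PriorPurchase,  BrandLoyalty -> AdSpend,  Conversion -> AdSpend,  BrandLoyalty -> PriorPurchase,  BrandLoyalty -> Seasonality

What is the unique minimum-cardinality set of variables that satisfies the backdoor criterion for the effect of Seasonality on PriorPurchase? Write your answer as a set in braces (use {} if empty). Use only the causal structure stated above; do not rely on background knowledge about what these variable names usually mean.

Variables eligible for adjustment (non-descendants of Seasonality, excluding Seasonality and PriorPurchase): {BrandLoyalty, Conversion}.
Backdoor paths from Seasonality to PriorPurchase:
  P1: Seasonality <- BrandLoyalty -> AdSpend -> PriorPurchase
  P2: Seasonality <- BrandLoyalty -> PriorPurchase
The empty set is not sufficient: P1 (Seasonality <- BrandLoyalty -> AdSpend -> PriorPurchase) has no collider blocking it and no conditioned non-collider, so it is open.
Try {BrandLoyalty}:
  P1: blocked at fork node BrandLoyalty ∈ conditioning set.
  P2: blocked at fork node BrandLoyalty ∈ conditioning set.
{BrandLoyalty} contains no descendant of Seasonality and blocks every backdoor path.
No other singleton works — e.g. {Conversion} leaves P1 open — so {BrandLoyalty} is the unique smallest valid adjustment set.

{BrandLoyalty}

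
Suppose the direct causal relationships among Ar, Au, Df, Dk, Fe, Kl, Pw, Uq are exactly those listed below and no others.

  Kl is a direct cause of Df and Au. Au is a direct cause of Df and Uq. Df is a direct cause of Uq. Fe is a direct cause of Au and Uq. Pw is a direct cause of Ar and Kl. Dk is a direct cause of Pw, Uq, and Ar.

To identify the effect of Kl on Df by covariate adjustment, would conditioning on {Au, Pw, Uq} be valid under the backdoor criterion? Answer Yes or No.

Backdoor paths from Kl to Df (paths whose first edge points into Kl):
  P1: Kl <- Pw <- Dk -> Uq <- Fe -> Au -> Df
  P2: Kl <- Pw <- Dk -> Uq <- Au -> Df
  P3: Kl <- Pw <- Dk -> Uq <- Df
  P4: Kl <- Pw -> Ar <- Dk -> Uq <- Fe -> Au -> Df
  P5: Kl <- Pw -> Ar <- Dk -> Uq <- Au -> Df
  P6: Kl <- Pw -> Ar <- Dk -> Uq <- Df
Condition 1 (no descendant of Kl in the set): FAILS — Au and Uq are descendants of Kl.
Condition 2 (every backdoor path blocked by {Au, Pw, Uq}):
  P1: blocked at chain node Pw ∈ conditioning set.
  P2: blocked at chain node Pw ∈ conditioning set.
  P3: blocked at chain node Pw ∈ conditioning set.
  P4: blocked at fork node Pw ∈ conditioning set.
  P5: blocked at fork node Pw ∈ conditioning set.
  P6: blocked at fork node Pw ∈ conditioning set.
{Au, Pw, Uq} does not satisfy the backdoor criterion.

No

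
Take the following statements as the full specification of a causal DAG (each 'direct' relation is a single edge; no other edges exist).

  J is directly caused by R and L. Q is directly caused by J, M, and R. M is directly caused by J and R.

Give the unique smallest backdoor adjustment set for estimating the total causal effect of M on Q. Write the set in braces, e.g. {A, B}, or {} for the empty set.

Variables eligible for adjustment (non-descendants of M, excluding M and Q): {J, L, R}.
Backdoor paths from M to Q:
  P1: M <- R -> J -> Q
  P2: M <- R -> Q
  P3: M <- J <- R -> Q
  P4: M <- J -> Q
The empty set is not sufficient: P1 (M <- R -> J -> Q) has no collider blocking it and no conditioned non-collider, so it is open.
Try {J, R}:
  P1: blocked at fork node R ∈ conditioning set.
  P2: blocked at fork node R ∈ conditioning set.
  P3: blocked at chain node J ∈ conditioning set.
  P4: blocked at fork node J ∈ conditioning set.
{J, R} contains no descendant of M and blocks every backdoor path.
Every element of {J, R} is needed (dropping J leaves P4 open; dropping R leaves P2 open), so no proper subset is valid.
Among all size-2 subsets of the eligible variables, only {J, R} blocks every backdoor path, so it is the unique smallest valid adjustment set.

{J, R}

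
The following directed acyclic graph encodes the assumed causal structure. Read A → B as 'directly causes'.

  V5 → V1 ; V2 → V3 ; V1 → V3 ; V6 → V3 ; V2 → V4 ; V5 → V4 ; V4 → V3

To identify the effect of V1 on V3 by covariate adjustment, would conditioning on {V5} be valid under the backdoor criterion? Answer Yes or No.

Backdoor paths from V1 to V3 (paths whose first edge points into V1):
  P1: V1 <- V5 -> V4 <- V2 -> V3
  P2: V1 <- V5 -> V4 -> V3
Condition 1 (no descendant of V1 in the set): holds — descendants of V1 are {V3}; none are in {V5}.
Condition 2 (every backdoor path blocked by {V5}):
  P1: blocked at fork node V5 ∈ conditioning set.
  P2: blocked at fork node V5 ∈ conditioning set.
{V5} satisfies the backdoor criterion.

Yes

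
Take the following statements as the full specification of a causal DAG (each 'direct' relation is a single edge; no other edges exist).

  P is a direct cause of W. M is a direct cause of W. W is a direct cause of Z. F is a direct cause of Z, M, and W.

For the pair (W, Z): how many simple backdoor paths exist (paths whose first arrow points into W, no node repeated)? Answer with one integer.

2

A backdoor path from W to Z is any simple undirected path whose first edge points into W (i.e. leaves W via a parent).
Parents of W: {F, M, P}.
Enumerating:
  P1: W <- F -> Z
  P2: W <- M <- F -> Z
That exhausts the simple backdoor paths. Count: 2.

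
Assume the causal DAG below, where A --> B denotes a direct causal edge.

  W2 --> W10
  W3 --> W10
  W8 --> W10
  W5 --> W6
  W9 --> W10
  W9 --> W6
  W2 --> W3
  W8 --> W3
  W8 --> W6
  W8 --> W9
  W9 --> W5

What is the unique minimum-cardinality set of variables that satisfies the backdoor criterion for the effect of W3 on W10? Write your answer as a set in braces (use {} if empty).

{W2, W8}

Variables eligible for adjustment (non-descendants of W3, excluding W3 and W10): {W2, W5, W6, W8, W9}.
Backdoor paths from W3 to W10:
  P1: W3 <- W8 -> W9 -> W10
  P2: W3 <- W8 -> W6 <- W9 -> W10
  P3: W3 <- W8 -> W6 <- W5 <- W9 -> W10
  P4: W3 <- W8 -> W10
  P5: W3 <- W2 -> W10
The empty set is not sufficient: P1 (W3 <- W8 -> W9 -> W10) has no collider blocking it and no conditioned non-collider, so it is open.
Try {W2, W8}:
  P1: blocked at fork node W8 ∈ conditioning set.
  P2: blocked at fork node W8 ∈ conditioning set.
  P3: blocked at fork node W8 ∈ conditioning set.
  P4: blocked at fork node W8 ∈ conditioning set.
  P5: blocked at fork node W2 ∈ conditioning set.
{W2, W8} contains no descendant of W3 and blocks every backdoor path.
Every element of {W2, W8} is needed (dropping W2 leaves P5 open; dropping W8 leaves P1 open), so no proper subset is valid.
Among all size-2 subsets of the eligible variables, only {W2, W8} blocks every backdoor path, so it is the unique smallest valid adjustment set.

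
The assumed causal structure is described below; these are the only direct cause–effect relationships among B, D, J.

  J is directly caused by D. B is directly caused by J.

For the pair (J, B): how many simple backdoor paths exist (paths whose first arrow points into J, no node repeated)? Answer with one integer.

0

A backdoor path from J to B is any simple undirected path whose first edge points into J (i.e. leaves J via a parent).
Parents of J: {D}.
No simple path from any parent of J reaches B without revisiting J, so there are no backdoor paths.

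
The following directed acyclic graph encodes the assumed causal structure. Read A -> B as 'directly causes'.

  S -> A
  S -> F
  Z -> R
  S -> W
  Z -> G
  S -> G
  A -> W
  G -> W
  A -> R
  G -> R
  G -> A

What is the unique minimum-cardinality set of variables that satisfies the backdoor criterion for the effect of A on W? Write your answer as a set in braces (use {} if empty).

{G, S}

Variables eligible for adjustment (non-descendants of A, excluding A and W): {F, G, S, Z}.
Backdoor paths from A to W:
  P1: A <- S -> G -> W
  P2: A <- S -> W
  P3: A <- G <- S -> W
  P4: A <- G -> W
The empty set is not sufficient: P1 (A <- S -> G -> W) has no collider blocking it and no conditioned non-collider, so it is open.
Try {G, S}:
  P1: blocked at fork node S ∈ conditioning set.
  P2: blocked at fork node S ∈ conditioning set.
  P3: blocked at chain node G ∈ conditioning set.
  P4: blocked at fork node G ∈ conditioning set.
{G, S} contains no descendant of A and blocks every backdoor path.
Every element of {G, S} is needed (dropping G leaves P4 open; dropping S leaves P2 open), so no proper subset is valid.
Among all size-2 subsets of the eligible variables, only {G, S} blocks every backdoor path, so it is the unique smallest valid adjustment set.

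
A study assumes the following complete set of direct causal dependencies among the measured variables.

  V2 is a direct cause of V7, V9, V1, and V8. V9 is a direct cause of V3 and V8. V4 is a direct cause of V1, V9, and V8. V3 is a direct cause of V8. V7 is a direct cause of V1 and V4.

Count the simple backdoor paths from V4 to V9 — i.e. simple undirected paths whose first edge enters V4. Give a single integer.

A backdoor path from V4 to V9 is any simple undirected path whose first edge points into V4 (i.e. leaves V4 via a parent).
Parents of V4: {V7}.
Enumerating:
  P1: V4 <- V7 <- V2 -> V9
  P2: V4 <- V7 <- V2 -> V8 <- V9
  P3: V4 <- V7 <- V2 -> V8 <- V3 <- V9
  P4: V4 <- V7 -> V1 <- V2 -> V9
  P5: V4 <- V7 -> V1 <- V2 -> V8 <- V9
  P6: V4 <- V7 -> V1 <- V2 -> V8 <- V3 <- V9
That exhausts the simple backdoor paths. Count: 6.

6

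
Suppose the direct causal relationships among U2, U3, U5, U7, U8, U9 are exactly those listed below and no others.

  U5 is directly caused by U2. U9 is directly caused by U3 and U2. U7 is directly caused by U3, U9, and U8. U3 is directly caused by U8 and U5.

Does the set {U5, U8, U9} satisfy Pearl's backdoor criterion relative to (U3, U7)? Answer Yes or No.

No

Backdoor paths from U3 to U7 (paths whose first edge points into U3):
  P1: U3 <- U5 <- U2 -> U9 -> U7
  P2: U3 <- U8 -> U7
Condition 1 (no descendant of U3 in the set): FAILS — U9 is a descendant of U3.
Condition 2 (every backdoor path blocked by {U5, U8, U9}):
  P1: blocked at chain node U5 ∈ conditioning set.
  P2: blocked at fork node U8 ∈ conditioning set.
{U5, U8, U9} does not satisfy the backdoor criterion.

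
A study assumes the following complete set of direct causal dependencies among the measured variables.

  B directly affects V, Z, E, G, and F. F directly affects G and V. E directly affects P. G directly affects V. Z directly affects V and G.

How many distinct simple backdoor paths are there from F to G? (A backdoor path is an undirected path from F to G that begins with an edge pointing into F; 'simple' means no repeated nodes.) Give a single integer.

A backdoor path from F to G is any simple undirected path whose first edge points into F (i.e. leaves F via a parent).
Parents of F: {B}.
Enumerating:
  P1: F <- B -> Z -> G
  P2: F <- B -> Z -> V <- G
  P3: F <- B -> G
  P4: F <- B -> V <- Z -> G
  P5: F <- B -> V <- G
That exhausts the simple backdoor paths. Count: 5.

5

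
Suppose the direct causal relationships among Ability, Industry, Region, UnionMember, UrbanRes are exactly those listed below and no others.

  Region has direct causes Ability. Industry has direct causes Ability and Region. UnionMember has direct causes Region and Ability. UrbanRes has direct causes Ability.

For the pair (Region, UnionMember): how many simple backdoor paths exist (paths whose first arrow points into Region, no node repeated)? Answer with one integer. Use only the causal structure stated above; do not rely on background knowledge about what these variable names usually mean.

A backdoor path from Region to UnionMember is any simple undirected path whose first edge points into Region (i.e. leaves Region via a parent).
Parents of Region: {Ability}.
Enumerating:
  P1: Region <- Ability -> UnionMember
That exhausts the simple backdoor paths. Count: 1.

1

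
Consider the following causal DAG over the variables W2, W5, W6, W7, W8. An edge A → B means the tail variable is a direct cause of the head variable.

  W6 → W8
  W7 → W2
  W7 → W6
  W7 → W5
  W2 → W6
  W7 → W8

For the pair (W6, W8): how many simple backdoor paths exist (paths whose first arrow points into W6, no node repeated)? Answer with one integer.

A backdoor path from W6 to W8 is any simple undirected path whose first edge points into W6 (i.e. leaves W6 via a parent).
Parents of W6: {W2, W7}.
Enumerating:
  P1: W6 <- W7 -> W8
  P2: W6 <- W2 <- W7 -> W8
That exhausts the simple backdoor paths. Count: 2.

2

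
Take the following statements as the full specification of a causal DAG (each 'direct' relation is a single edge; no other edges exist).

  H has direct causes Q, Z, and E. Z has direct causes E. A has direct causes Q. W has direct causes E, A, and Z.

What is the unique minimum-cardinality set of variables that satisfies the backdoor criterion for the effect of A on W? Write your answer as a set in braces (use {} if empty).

Variables eligible for adjustment (non-descendants of A, excluding A and W): {E, H, Q, Z}.
Backdoor paths from A to W:
  P1: A <- Q -> H <- E -> Z -> W
  P2: A <- Q -> H <- E -> W
  P3: A <- Q -> H <- Z <- E -> W
  P4: A <- Q -> H <- Z -> W
Each backdoor path contains an unconditioned collider, so every path is already blocked with the empty conditioning set:
  P1: blocked at collider H (neither it nor any descendant is in the conditioning set).
  P2: blocked at collider H (neither it nor any descendant is in the conditioning set).
  P3: blocked at collider H (neither it nor any descendant is in the conditioning set).
  P4: blocked at collider H (neither it nor any descendant is in the conditioning set).
The empty set is therefore the unique smallest valid set.

{}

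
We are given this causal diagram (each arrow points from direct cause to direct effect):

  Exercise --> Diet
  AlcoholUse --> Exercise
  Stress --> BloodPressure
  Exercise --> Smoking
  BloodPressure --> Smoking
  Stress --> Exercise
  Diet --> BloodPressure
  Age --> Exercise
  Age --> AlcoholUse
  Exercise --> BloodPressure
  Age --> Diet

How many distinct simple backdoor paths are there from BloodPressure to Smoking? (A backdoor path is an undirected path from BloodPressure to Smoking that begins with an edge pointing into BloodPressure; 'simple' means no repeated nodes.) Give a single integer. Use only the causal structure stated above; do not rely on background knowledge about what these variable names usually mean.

A backdoor path from BloodPressure to Smoking is any simple undirected path whose first edge points into BloodPressure (i.e. leaves BloodPressure via a parent).
Parents of BloodPressure: {Diet, Exercise, Stress}.
Enumerating:
  P1: BloodPressure <- Stress -> Exercise -> Smoking
  P2: BloodPressure <- Exercise -> Smoking
  P3: BloodPressure <- Diet <- Age -> AlcoholUse -> Exercise -> Smoking
  P4: BloodPressure <- Diet <- Age -> Exercise -> Smoking
  P5: BloodPressure <- Diet <- Exercise -> Smoking
That exhausts the simple backdoor paths. Count: 5.

5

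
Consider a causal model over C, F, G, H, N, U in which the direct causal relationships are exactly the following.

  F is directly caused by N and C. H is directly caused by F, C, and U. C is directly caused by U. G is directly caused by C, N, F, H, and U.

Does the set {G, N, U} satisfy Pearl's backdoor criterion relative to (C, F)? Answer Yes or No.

No

Backdoor paths from C to F (paths whose first edge points into C):
  P1: C <- U -> H <- F
  P2: C <- U -> H -> G <- N -> F
  P3: C <- U -> H -> G <- F
  P4: C <- U -> G <- N -> F
  P5: C <- U -> G <- F
  P6: C <- U -> G <- H <- F
Condition 1 (no descendant of C in the set): FAILS — G is a descendant of C.
Condition 2 (every backdoor path blocked by {G, N, U}):
  P1: blocked at fork node U ∈ conditioning set.
  P2: blocked at fork node U ∈ conditioning set.
  P3: blocked at fork node U ∈ conditioning set.
  P4: blocked at fork node U ∈ conditioning set.
  P5: blocked at fork node U ∈ conditioning set.
  P6: blocked at fork node U ∈ conditioning set.
{G, N, U} does not satisfy the backdoor criterion.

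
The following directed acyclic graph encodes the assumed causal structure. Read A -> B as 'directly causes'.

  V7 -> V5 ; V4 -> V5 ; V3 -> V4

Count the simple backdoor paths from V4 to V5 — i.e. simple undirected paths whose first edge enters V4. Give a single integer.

A backdoor path from V4 to V5 is any simple undirected path whose first edge points into V4 (i.e. leaves V4 via a parent).
Parents of V4: {V3}.
No simple path from any parent of V4 reaches V5 without revisiting V4, so there are no backdoor paths.

0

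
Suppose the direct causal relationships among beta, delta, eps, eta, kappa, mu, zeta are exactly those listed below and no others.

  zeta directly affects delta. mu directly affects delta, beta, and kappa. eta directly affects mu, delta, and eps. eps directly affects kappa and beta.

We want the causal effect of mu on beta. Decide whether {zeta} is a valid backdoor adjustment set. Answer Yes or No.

Backdoor paths from mu to beta (paths whose first edge points into mu):
  P1: mu <- eta -> eps -> beta
Condition 1 (no descendant of mu in the set): holds — descendants of mu are {beta, delta, kappa}; none are in {zeta}.
Condition 2 (every backdoor path blocked by {zeta}):
  P1: open — no interior node is in the conditioning set.
{zeta} does not satisfy the backdoor criterion.

No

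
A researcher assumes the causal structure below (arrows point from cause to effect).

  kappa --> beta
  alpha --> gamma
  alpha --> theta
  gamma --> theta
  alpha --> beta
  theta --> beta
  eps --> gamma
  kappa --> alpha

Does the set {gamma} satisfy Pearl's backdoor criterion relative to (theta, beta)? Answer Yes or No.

No

Backdoor paths from theta to beta (paths whose first edge points into theta):
  P1: theta <- alpha <- kappa -> beta
  P2: theta <- alpha -> beta
  P3: theta <- gamma <- alpha <- kappa -> beta
  P4: theta <- gamma <- alpha -> beta
Condition 1 (no descendant of theta in the set): holds — descendants of theta are {beta}; none are in {gamma}.
Condition 2 (every backdoor path blocked by {gamma}):
  P1: open — no interior node is in the conditioning set.
  P2: open — no interior node is in the conditioning set.
  P3: blocked at chain node gamma ∈ conditioning set.
  P4: blocked at chain node gamma ∈ conditioning set.
{gamma} does not satisfy the backdoor criterion.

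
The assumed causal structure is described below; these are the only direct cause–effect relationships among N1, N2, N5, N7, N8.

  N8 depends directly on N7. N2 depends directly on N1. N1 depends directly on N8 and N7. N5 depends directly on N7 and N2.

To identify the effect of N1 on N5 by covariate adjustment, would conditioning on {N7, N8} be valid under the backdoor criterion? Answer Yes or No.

Yes

Backdoor paths from N1 to N5 (paths whose first edge points into N1):
  P1: N1 <- N7 -> N5
  P2: N1 <- N8 <- N7 -> N5
Condition 1 (no descendant of N1 in the set): holds — descendants of N1 are {N2, N5}; none are in {N7, N8}.
Condition 2 (every backdoor path blocked by {N7, N8}):
  P1: blocked at fork node N7 ∈ conditioning set.
  P2: blocked at chain node N8 ∈ conditioning set.
{N7, N8} satisfies the backdoor criterion.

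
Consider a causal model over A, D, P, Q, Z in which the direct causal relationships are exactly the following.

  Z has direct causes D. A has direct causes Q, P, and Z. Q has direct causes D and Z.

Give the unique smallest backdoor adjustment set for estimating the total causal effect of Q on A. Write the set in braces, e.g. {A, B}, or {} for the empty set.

{Z}

Variables eligible for adjustment (non-descendants of Q, excluding Q and A): {D, P, Z}.
Backdoor paths from Q to A:
  P1: Q <- D -> Z -> A
  P2: Q <- Z -> A
The empty set is not sufficient: P1 (Q <- D -> Z -> A) has no collider blocking it and no conditioned non-collider, so it is open.
Try {Z}:
  P1: blocked at chain node Z ∈ conditioning set.
  P2: blocked at fork node Z ∈ conditioning set.
{Z} contains no descendant of Q and blocks every backdoor path.
No other singleton works — e.g. {D} leaves P2 open — so {Z} is the unique smallest valid adjustment set.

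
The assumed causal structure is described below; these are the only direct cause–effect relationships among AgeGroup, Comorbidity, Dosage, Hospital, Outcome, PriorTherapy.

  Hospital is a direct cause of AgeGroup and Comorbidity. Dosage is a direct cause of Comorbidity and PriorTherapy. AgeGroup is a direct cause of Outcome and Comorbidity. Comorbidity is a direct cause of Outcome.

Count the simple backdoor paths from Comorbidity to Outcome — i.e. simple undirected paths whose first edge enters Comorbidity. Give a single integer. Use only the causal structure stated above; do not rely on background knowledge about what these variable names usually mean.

A backdoor path from Comorbidity to Outcome is any simple undirected path whose first edge points into Comorbidity (i.e. leaves Comorbidity via a parent).
Parents of Comorbidity: {AgeGroup, Dosage, Hospital}.
Enumerating:
  P1: Comorbidity <- Hospital -> AgeGroup -> Outcome
  P2: Comorbidity <- AgeGroup -> Outcome
That exhausts the simple backdoor paths. Count: 2.

2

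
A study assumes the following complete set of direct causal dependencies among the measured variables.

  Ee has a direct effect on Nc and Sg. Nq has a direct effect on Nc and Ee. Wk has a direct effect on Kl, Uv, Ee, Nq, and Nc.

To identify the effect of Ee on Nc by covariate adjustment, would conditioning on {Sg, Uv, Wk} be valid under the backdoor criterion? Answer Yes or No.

Backdoor paths from Ee to Nc (paths whose first edge points into Ee):
  P1: Ee <- Wk -> Nq -> Nc
  P2: Ee <- Wk -> Nc
  P3: Ee <- Nq <- Wk -> Nc
  P4: Ee <- Nq -> Nc
Condition 1 (no descendant of Ee in the set): FAILS — Sg is a descendant of Ee.
Condition 2 (every backdoor path blocked by {Sg, Uv, Wk}):
  P1: blocked at fork node Wk ∈ conditioning set.
  P2: blocked at fork node Wk ∈ conditioning set.
  P3: blocked at fork node Wk ∈ conditioning set.
  P4: open — no interior node is in the conditioning set.
{Sg, Uv, Wk} does not satisfy the backdoor criterion.

No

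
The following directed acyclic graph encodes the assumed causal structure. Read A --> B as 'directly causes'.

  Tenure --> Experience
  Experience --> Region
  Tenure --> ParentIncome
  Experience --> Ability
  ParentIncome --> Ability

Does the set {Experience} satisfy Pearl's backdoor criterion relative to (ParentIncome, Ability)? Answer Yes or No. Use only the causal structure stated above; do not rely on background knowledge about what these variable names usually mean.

Backdoor paths from ParentIncome to Ability (paths whose first edge points into ParentIncome):
  P1: ParentIncome <- Tenure -> Experience -> Ability
Condition 1 (no descendant of ParentIncome in the set): holds — descendants of ParentIncome are {Ability}; none are in {Experience}.
Condition 2 (every backdoor path blocked by {Experience}):
  P1: blocked at chain node Experience ∈ conditioning set.
{Experience} satisfies the backdoor criterion.

Yes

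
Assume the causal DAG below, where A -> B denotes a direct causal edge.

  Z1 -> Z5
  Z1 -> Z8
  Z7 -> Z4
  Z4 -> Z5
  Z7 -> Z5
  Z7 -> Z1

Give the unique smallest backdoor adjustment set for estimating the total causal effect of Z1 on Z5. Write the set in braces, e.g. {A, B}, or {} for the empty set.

{Z7}

Variables eligible for adjustment (non-descendants of Z1, excluding Z1 and Z5): {Z4, Z7}.
Backdoor paths from Z1 to Z5:
  P1: Z1 <- Z7 -> Z4 -> Z5
  P2: Z1 <- Z7 -> Z5
The empty set is not sufficient: P1 (Z1 <- Z7 -> Z4 -> Z5) has no collider blocking it and no conditioned non-collider, so it is open.
Try {Z7}:
  P1: blocked at fork node Z7 ∈ conditioning set.
  P2: blocked at fork node Z7 ∈ conditioning set.
{Z7} contains no descendant of Z1 and blocks every backdoor path.
No other singleton works — e.g. {Z4} leaves P2 open — so {Z7} is the unique smallest valid adjustment set.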